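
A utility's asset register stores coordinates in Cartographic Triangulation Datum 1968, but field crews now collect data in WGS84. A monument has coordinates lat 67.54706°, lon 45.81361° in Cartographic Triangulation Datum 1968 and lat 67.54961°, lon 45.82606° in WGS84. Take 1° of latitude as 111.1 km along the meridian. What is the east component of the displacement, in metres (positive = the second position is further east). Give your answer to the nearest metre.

ΔE = 528 m

Δφ = 67.54961° − 67.54706° = +0.00255°; Δλ = 45.82606° − 45.81361° = +0.01245°.
ΔN = Δφ × 111100 = 283.3 m; ΔE = Δλ × 111100 × cos(67.54706°) = +0.01245 × 111100 × 0.381924 = 528.3 m.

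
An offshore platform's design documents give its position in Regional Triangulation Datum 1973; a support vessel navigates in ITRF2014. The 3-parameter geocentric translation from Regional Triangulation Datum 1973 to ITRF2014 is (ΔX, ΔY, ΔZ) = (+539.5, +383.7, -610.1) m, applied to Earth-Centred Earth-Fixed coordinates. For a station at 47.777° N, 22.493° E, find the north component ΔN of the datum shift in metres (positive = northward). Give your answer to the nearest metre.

The local north axis is (−sin φ cos λ, −sin φ sin λ, cos φ), giving ΔN = -369.126 − 108.705 − 409.998 = -887.83 m.

ΔN = -888 m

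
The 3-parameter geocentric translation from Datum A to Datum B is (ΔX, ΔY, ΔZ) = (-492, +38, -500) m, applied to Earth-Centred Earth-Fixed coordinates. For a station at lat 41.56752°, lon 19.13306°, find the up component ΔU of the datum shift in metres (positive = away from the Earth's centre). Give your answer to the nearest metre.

At φ = 41.56752°, λ = 19.13306°: sin φ = 0.663502, cos φ = 0.748174, sin λ = 0.327763, cos λ = 0.944760.
ΔU = cos φ cos λ·ΔX + cos φ sin λ·ΔY + sin φ·ΔZ = (0.748174)(0.944760)(-492) + (0.748174)(0.327763)(38) + (0.663502)(-500) = -670.20 m.

ΔU = -670 m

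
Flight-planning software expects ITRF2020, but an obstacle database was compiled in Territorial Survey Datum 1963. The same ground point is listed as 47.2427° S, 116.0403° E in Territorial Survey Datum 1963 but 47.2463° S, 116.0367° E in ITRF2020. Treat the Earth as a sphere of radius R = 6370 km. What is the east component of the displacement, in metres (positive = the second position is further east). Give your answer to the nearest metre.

ΔE = -272 m

Δφ = -47.2463° − -47.2427° = -0.0036°; Δλ = 116.0367° − 116.0403° = -0.0036°.
1° along a meridian = πR/180 = 111177 m.
ΔN = Δφ × 111177 = -400.2 m; ΔE = Δλ × 111177 × cos(-47.2427°) = -0.0036 × 111177 × 0.678894 = -271.7 m.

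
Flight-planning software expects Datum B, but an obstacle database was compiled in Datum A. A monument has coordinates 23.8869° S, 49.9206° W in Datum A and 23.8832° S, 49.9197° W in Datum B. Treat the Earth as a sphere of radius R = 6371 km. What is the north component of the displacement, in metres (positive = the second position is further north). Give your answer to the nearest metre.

ΔN = 411 m

Δφ = -23.8832° − -23.8869° = +0.0037°; Δλ = -49.9197° − -49.9206° = +0.0009°.
1° along a meridian = πR/180 = 111195 m.
ΔN = Δφ × 111195 = 411.4 m; ΔE = Δλ × 111195 × cos(-23.8869°) = +0.0009 × 111195 × 0.914347 = 91.5 m.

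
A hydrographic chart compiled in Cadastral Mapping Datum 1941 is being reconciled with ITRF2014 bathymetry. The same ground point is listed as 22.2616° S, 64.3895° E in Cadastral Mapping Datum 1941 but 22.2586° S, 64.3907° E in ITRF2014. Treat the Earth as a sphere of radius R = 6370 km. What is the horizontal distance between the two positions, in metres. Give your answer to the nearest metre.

Δφ = -22.2586° − -22.2616° = +0.0030°; Δλ = 64.3907° − 64.3895° = +0.0012°.
1° along a meridian = πR/180 = 111177 m.
ΔN = Δφ × 111177 = 333.5 m; ΔE = Δλ × 111177 × cos(-22.2616°) = +0.0012 × 111177 × 0.925464 = 123.5 m.
Distance = √(ΔE² + ΔN²) = √(123.5² + 333.5²) = 355.7 m.

356 m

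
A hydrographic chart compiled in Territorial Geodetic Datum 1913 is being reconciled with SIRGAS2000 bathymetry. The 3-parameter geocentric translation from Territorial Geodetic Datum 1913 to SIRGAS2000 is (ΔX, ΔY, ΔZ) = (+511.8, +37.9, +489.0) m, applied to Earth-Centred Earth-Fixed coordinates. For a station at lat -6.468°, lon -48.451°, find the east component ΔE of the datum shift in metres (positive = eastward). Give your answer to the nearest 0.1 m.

ΔE = 408.2 m

The local east axis at (φ, λ) is (−sin λ, cos λ, 0), so ΔE = −sin(-48.451°)·511.8 + cos(-48.451°)·37.9 = 408.16 m.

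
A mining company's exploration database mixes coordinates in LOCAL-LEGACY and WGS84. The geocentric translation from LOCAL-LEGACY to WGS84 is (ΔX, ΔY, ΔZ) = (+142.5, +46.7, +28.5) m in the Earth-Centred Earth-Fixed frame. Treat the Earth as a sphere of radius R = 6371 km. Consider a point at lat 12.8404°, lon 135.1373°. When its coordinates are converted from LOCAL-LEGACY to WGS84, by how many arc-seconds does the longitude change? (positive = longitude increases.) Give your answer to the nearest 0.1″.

sin φ = 0.222236, cos φ = 0.974993, sin λ = 0.705410, cos λ = -0.708799.
East component: ΔE = −sin λ·ΔX + cos λ·ΔY = −(0.705410)(142.5) + (-0.708799)(46.7) = -133.62 m.
1° of latitude spans πR/180 = 111195 m; at latitude φ, 1° of longitude spans that × cos φ = 108414.3 m, so Δλ = -133.62 / 108414.3 × 3600 = -4.437″.

Δλ = -4.4″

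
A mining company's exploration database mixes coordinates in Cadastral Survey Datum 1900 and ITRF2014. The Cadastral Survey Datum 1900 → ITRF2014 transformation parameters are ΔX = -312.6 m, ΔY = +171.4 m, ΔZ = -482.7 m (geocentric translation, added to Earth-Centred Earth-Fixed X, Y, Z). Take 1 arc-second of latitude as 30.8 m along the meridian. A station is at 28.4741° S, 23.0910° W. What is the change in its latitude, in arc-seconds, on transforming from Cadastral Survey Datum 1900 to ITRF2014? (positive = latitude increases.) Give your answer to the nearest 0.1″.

Δφ = -19.3″

sin φ = -0.476761, cos φ = 0.879033, sin λ = -0.392193, cos λ = 0.919883.
North component: ΔN = −sin φ cos λ·ΔX − sin φ sin λ·ΔY + cos φ·ΔZ = −(-0.476761)(0.919883)(-312.6) − (-0.476761)(-0.392193)(171.4) + (0.879033)(-482.7) = -593.45 m.
1° of latitude spans 3600 × 30.80 = 110880 m, so Δφ = -593.45 / 110880 × 3600 = -19.268″.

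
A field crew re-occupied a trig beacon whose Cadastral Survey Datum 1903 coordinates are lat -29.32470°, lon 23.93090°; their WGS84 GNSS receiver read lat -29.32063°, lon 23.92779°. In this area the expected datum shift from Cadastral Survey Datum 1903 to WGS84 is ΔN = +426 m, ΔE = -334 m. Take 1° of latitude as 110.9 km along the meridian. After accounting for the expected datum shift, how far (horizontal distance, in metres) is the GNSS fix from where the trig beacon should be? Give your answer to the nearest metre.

Observed coordinate differences: Δφ = +0.00407°, Δλ = -0.00311°.
Converting to metres (1° lat = 110900 m, cos φ = 0.871858): observed ΔN = 451.4 m, observed ΔE = -300.7 m.
Subtracting the expected shift leaves a residual of 451.4 − (426) = 25.4 m north and -300.7 − (-334) = 33.3 m east.
Residual distance = √(25.4² + 33.3²) = 41.9 m.

42 m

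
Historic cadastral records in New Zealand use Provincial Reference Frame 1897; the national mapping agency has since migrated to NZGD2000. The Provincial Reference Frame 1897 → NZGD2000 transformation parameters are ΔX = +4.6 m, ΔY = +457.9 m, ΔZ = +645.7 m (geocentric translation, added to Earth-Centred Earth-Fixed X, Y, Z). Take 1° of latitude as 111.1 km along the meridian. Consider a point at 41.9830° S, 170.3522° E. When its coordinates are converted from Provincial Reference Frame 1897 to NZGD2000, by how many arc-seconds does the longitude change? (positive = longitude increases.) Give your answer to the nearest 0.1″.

sin φ = -0.668910, cos φ = 0.743343, sin λ = 0.167591, cos λ = -0.985857.
East component: ΔE = −sin λ·ΔX + cos λ·ΔY = −(0.167591)(4.6) + (-0.985857)(457.9) = -452.19 m.
1° of latitude spans 111100 m; at latitude φ, 1° of longitude spans that × cos φ = 82585.4 m, so Δλ = -452.19 / 82585.4 × 3600 = -19.712″.

Δλ = -19.7″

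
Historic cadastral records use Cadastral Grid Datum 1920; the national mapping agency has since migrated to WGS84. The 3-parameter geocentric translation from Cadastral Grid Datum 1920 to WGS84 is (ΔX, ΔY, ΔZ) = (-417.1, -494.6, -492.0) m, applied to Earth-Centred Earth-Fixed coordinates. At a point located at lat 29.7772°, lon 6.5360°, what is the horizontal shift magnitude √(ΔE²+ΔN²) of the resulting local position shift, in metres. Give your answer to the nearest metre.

484 m

The local east axis at (φ, λ) is (−sin λ, cos λ, 0), so ΔE = −sin(6.5360°)·(-417.1) + cos(6.5360°)·(-494.6) = -443.91 m.
The local north axis is (−sin φ cos λ, −sin φ sin λ, cos φ), giving ΔN = 205.797 + 27.960 − 427.038 = -193.28 m.
Horizontal magnitude = √(ΔE² + ΔN²) = √((-443.91)² + (-193.28)²) = 484.16 m.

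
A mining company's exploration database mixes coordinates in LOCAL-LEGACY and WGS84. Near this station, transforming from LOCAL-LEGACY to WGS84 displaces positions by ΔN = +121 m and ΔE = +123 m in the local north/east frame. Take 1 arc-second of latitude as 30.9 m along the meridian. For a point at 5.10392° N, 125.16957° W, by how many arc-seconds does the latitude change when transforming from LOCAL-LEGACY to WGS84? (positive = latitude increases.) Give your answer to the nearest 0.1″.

Δφ = 3.9″

1″ of latitude = 30.90 m, so Δφ = 121.0 / 30.90 = 3.916″.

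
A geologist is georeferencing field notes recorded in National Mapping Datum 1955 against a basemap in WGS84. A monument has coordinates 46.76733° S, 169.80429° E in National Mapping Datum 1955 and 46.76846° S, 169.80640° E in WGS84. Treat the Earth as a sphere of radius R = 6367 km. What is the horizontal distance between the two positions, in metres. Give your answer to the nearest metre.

Δφ = -46.76846° − -46.76733° = -0.00113°; Δλ = 169.80640° − 169.80429° = +0.00211°.
1° along a meridian = πR/180 = 111125 m.
ΔN = Δφ × 111125 = -125.6 m; ΔE = Δλ × 111125 × cos(-46.76733°) = +0.00211 × 111125 × 0.684963 = 160.6 m.
Distance = √(ΔE² + ΔN²) = √(160.6² + (-125.6)²) = 203.9 m.

204 m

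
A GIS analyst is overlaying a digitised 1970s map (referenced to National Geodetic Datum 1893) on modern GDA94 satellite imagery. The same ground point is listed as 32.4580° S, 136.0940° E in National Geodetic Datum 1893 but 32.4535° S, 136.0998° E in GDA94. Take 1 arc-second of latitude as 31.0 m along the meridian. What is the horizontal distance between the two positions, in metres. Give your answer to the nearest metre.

Δφ = -32.4535° − -32.4580° = +0.0045°; Δλ = 136.0998° − 136.0940° = +0.0058°.
1° of latitude = 3600 × 31.00 = 111600 m.
ΔN = Δφ × 111600 = 502.2 m; ΔE = Δλ × 111600 × cos(-32.4580°) = +0.0058 × 111600 × 0.843785 = 546.2 m.
Distance = √(ΔE² + ΔN²) = √(546.2² + 502.2²) = 742.0 m.

742 m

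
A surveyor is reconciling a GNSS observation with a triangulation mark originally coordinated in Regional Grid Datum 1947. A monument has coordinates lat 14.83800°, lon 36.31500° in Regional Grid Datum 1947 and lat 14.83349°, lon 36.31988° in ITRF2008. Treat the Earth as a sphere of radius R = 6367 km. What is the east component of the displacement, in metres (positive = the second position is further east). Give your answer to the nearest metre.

ΔE = 524 m

Δφ = 14.83349° − 14.83800° = -0.00451°; Δλ = 36.31988° − 36.31500° = +0.00488°.
1° along a meridian = πR/180 = 111125 m.
ΔN = Δφ × 111125 = -501.2 m; ΔE = Δλ × 111125 × cos(14.83800°) = +0.00488 × 111125 × 0.966654 = 524.2 m.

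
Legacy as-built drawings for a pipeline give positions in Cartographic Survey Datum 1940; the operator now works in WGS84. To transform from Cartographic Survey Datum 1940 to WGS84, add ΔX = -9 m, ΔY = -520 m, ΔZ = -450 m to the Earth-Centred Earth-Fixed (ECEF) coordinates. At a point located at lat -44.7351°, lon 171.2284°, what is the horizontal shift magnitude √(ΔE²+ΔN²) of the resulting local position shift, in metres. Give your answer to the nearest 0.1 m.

At φ = -44.7351°, λ = 171.2284°: sin φ = -0.703830, cos φ = 0.710368, sin λ = 0.152496, cos λ = -0.988304.
ΔE = −sin λ·ΔX + cos λ·ΔY = −(0.152496)·(-9) + (-0.988304)·(-520) = 515.29 m.
ΔN = −sin φ cos λ·ΔX − sin φ sin λ·ΔY + cos φ·ΔZ = −(-0.703830)(-0.988304)(-9) − (-0.703830)(0.152496)(-520) + (0.710368)(-450) = -369.22 m.
Horizontal magnitude = √(ΔE² + ΔN²) = √(515.29² + (-369.22)²) = 633.91 m.

633.9 m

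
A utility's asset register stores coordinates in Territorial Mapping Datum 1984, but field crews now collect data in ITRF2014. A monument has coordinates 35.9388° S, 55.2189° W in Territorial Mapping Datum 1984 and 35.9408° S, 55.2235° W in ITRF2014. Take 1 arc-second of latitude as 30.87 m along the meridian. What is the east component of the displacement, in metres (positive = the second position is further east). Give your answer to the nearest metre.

ΔE = -414 m

Δφ = -35.9408° − -35.9388° = -0.0020°; Δλ = -55.2235° − -55.2189° = -0.0046°.
1° of latitude = 3600 × 30.87 = 111132 m.
ΔN = Δφ × 111132 = -222.3 m; ΔE = Δλ × 111132 × cos(-35.9388°) = -0.0046 × 111132 × 0.809644 = -413.9 m.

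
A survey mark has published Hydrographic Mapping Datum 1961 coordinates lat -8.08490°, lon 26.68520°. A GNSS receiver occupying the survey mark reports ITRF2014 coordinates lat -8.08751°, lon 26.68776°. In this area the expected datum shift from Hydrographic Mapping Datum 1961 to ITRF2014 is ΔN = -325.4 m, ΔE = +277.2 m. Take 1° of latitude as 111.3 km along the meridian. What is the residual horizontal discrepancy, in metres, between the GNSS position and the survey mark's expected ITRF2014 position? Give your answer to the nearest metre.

Observed coordinate differences: Δφ = -0.00261°, Δλ = +0.00256°.
Converting to metres (1° lat = 111300 m, cos φ = 0.990061): observed ΔN = -290.5 m, observed ΔE = 282.1 m.
Subtracting the expected shift leaves a residual of -290.5 − (-325.4) = 34.9 m north and 282.1 − (277.2) = 4.9 m east.
Residual distance = √(34.9² + 4.9²) = 35.2 m.

35 m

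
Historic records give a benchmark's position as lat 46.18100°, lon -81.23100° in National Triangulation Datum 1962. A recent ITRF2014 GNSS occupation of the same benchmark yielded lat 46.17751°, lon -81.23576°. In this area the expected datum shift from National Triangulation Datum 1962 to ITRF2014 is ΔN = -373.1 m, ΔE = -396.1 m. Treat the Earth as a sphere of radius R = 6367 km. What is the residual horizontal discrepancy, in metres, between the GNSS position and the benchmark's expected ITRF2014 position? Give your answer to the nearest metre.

Observed coordinate differences: Δφ = -0.00349°, Δλ = -0.00476°.
Converting to metres (1° lat = 111125 m, cos φ = 0.692382): observed ΔN = -387.8 m, observed ΔE = -366.2 m.
Subtracting the expected shift leaves a residual of -387.8 − (-373.1) = -14.7 m north and -366.2 − (-396.1) = 29.9 m east.
Residual distance = √((-14.7)² + 29.9²) = 33.3 m.

33 m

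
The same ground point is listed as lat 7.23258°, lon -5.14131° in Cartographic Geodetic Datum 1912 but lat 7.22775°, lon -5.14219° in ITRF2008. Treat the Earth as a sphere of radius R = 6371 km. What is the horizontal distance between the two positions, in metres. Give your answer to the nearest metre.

Δφ = 7.22775° − 7.23258° = -0.00483°; Δλ = -5.14219° − -5.14131° = -0.00088°.
1° along a meridian = πR/180 = 111195 m.
ΔN = Δφ × 111195 = -537.1 m; ΔE = Δλ × 111195 × cos(7.23258°) = -0.00088 × 111195 × 0.992043 = -97.1 m.
Distance = √(ΔE² + ΔN²) = √((-97.1)² + (-537.1)²) = 545.8 m.

546 m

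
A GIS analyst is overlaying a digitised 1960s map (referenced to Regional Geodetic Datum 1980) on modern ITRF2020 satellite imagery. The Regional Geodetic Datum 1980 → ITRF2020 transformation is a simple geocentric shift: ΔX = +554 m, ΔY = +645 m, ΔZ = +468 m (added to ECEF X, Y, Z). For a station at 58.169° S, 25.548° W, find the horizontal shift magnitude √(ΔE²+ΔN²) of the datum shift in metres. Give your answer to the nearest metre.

At φ = -58.169°, λ = -25.548°: sin φ = -0.849607, cos φ = 0.527416, sin λ = -0.431267, cos λ = 0.902224.
ΔE = −sin λ·ΔX + cos λ·ΔY = −(-0.431267)·(554) + (0.902224)·(645) = 820.86 m.
ΔN = −sin φ cos λ·ΔX − sin φ sin λ·ΔY + cos φ·ΔZ = −(-0.849607)(0.902224)(554) − (-0.849607)(-0.431267)(645) + (0.527416)(468) = 435.16 m.
Horizontal magnitude = √(ΔE² + ΔN²) = √(820.86² + 435.16²) = 929.07 m.

929 m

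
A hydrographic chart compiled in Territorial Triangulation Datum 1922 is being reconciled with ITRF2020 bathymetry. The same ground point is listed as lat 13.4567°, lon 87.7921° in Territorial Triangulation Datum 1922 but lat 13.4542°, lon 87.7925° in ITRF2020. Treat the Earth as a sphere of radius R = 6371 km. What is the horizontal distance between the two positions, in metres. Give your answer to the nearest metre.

281 m

Δφ = 13.4542° − 13.4567° = -0.0025°; Δλ = 87.7925° − 87.7921° = +0.0004°.
1° along a meridian = πR/180 = 111195 m.
ΔN = Δφ × 111195 = -278.0 m; ΔE = Δλ × 111195 × cos(13.4567°) = +0.0004 × 111195 × 0.972546 = 43.3 m.
Distance = √(ΔE² + ΔN²) = √(43.3² + (-278.0)²) = 281.3 m.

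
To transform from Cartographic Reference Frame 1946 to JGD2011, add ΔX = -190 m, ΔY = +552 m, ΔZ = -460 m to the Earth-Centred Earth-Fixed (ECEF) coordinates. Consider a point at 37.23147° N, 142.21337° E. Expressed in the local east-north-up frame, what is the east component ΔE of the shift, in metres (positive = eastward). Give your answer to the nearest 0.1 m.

ΔE = -319.8 m

At φ = 37.23147°, λ = 142.21337°: sin φ = 0.605037, cos φ = 0.796198, sin λ = 0.612723, cos λ = -0.790298.
ΔE = −sin λ·ΔX + cos λ·ΔY = −(0.612723)·(-190) + (-0.790298)·(552) = -319.83 m.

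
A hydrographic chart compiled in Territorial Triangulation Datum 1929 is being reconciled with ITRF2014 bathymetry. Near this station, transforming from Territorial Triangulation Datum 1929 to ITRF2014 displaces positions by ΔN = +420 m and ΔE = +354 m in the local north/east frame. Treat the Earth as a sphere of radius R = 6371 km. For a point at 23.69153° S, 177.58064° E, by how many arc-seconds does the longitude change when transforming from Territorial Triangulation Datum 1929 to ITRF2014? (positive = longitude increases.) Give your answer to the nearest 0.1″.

Δλ = 12.5″

At latitude -23.69153°, cos φ = 0.915722.
One radian of longitude at latitude φ spans R cos φ, so Δλ = ΔE / (R cos φ) = 354.0 / (6371000 × 0.915722) = 6.0678e-05 rad = 12.516″.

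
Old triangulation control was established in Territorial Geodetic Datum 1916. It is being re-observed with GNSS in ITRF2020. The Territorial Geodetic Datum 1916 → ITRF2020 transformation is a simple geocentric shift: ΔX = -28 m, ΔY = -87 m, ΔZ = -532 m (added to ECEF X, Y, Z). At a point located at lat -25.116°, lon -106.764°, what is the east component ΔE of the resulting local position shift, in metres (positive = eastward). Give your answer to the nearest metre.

ΔE = -2 m

At φ = -25.116°, λ = -106.764°: sin φ = -0.424452, cos φ = 0.905450, sin λ = -0.957501, cos λ = -0.288430.
ΔE = −sin λ·ΔX + cos λ·ΔY = −(-0.957501)·(-28) + (-0.288430)·(-87) = -1.72 m.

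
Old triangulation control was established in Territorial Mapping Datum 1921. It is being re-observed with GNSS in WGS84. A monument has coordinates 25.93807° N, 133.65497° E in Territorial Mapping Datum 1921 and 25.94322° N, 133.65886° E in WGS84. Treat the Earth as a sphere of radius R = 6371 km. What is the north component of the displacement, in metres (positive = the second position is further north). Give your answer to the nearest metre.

ΔN = 573 m

Δφ = 25.94322° − 25.93807° = +0.00515°; Δλ = 133.65886° − 133.65497° = +0.00389°.
1° along a meridian = πR/180 = 111195 m.
ΔN = Δφ × 111195 = 572.7 m; ΔE = Δλ × 111195 × cos(25.93807°) = +0.00389 × 111195 × 0.899267 = 389.0 m.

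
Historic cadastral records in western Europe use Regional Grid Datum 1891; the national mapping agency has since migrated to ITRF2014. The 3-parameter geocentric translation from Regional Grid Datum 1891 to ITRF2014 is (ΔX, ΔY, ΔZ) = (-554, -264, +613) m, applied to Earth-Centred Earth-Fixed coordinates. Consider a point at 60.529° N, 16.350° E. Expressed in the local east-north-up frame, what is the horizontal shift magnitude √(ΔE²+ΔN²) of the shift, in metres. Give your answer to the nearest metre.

835 m

The local east axis at (φ, λ) is (−sin λ, cos λ, 0), so ΔE = −sin(16.350°)·(-554) + cos(16.350°)·(-264) = -97.37 m.
The local north axis is (−sin φ cos λ, −sin φ sin λ, cos φ), giving ΔN = 462.810 + 64.701 + 301.586 = 829.10 m.
Horizontal magnitude = √(ΔE² + ΔN²) = √((-97.37)² + 829.10²) = 834.79 m.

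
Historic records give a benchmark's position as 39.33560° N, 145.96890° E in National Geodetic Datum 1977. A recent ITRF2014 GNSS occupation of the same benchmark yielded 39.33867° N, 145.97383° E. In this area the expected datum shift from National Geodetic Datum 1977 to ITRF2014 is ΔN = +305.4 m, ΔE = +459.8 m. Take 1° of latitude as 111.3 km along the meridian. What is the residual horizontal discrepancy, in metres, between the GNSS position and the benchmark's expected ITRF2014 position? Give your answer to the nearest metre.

Observed coordinate differences: Δφ = +0.00307°, Δλ = +0.00493°.
Converting to metres (1° lat = 111300 m, cos φ = 0.773447): observed ΔN = 341.7 m, observed ΔE = 424.4 m.
Subtracting the expected shift leaves a residual of 341.7 − (305.4) = 36.3 m north and 424.4 − (459.8) = -35.4 m east.
Residual distance = √(36.3² + (-35.4)²) = 50.7 m.

51 m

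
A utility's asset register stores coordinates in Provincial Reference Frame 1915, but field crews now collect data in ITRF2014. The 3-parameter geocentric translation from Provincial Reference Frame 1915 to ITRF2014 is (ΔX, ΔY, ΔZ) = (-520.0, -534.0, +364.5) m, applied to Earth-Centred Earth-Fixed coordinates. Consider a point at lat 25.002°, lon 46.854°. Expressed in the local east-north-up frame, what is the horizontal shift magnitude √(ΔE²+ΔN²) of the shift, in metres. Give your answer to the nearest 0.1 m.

645.5 m

At φ = 25.002°, λ = 46.854°: sin φ = 0.422650, cos φ = 0.906293, sin λ = 0.729613, cos λ = 0.683860.
ΔE = −sin λ·ΔX + cos λ·ΔY = −(0.729613)·(-520.0) + (0.683860)·(-534.0) = 14.22 m.
ΔN = −sin φ cos λ·ΔX − sin φ sin λ·ΔY + cos φ·ΔZ = −(0.422650)(0.683860)(-520.0) − (0.422650)(0.729613)(-534.0) + (0.906293)(364.5) = 645.31 m.
Horizontal magnitude = √(ΔE² + ΔN²) = √(14.22² + 645.31²) = 645.47 m.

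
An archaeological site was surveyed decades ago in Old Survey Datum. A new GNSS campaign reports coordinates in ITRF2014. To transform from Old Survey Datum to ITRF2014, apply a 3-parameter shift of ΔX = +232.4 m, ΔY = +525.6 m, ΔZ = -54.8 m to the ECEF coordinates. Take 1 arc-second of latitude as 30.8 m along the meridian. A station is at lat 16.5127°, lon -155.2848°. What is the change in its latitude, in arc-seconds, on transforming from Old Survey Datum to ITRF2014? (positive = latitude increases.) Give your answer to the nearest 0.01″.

Δφ = 2.27″

sin φ = 0.284228, cos φ = 0.958757, sin λ = -0.418108, cos λ = -0.908397.
North component: ΔN = −sin φ cos λ·ΔX − sin φ sin λ·ΔY + cos φ·ΔZ = −(0.284228)(-0.908397)(232.4) − (0.284228)(-0.418108)(525.6) + (0.958757)(-54.8) = 69.93 m.
1° of latitude spans 3600 × 30.80 = 110880 m, so Δφ = 69.93 / 110880 × 3600 = 2.270″.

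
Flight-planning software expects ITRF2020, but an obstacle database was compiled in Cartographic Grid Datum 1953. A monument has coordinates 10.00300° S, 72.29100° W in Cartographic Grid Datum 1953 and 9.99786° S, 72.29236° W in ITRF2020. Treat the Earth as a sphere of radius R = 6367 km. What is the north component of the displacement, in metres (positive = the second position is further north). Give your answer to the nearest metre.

Δφ = -9.99786° − -10.00300° = +0.00514°; Δλ = -72.29236° − -72.29100° = -0.00136°.
1° along a meridian = πR/180 = 111125 m.
ΔN = Δφ × 111125 = 571.2 m; ΔE = Δλ × 111125 × cos(-10.00300°) = -0.00136 × 111125 × 0.984799 = -148.8 m.

ΔN = 571 m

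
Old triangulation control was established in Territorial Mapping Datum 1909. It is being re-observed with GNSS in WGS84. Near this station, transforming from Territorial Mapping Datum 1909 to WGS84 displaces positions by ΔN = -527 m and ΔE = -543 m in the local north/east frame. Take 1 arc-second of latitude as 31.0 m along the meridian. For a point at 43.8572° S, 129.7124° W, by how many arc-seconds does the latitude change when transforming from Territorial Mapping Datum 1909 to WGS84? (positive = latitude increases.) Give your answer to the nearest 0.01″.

1″ of latitude = 31.00 m, so Δφ = -527.0 / 31.00 = -17.000″.

Δφ = -17.00″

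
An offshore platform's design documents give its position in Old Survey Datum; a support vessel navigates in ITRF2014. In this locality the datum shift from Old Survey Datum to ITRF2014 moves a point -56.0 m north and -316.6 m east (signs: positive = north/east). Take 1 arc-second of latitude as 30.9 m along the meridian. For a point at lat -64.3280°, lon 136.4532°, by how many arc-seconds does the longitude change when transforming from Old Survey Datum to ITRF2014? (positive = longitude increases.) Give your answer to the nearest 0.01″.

Δλ = -23.65″

At latitude -64.3280°, cos φ = 0.433219.
1″ of longitude at this latitude = 30.90 × cos φ = 13.3865 m, so Δλ = -316.6 / 13.3865 = -23.651″.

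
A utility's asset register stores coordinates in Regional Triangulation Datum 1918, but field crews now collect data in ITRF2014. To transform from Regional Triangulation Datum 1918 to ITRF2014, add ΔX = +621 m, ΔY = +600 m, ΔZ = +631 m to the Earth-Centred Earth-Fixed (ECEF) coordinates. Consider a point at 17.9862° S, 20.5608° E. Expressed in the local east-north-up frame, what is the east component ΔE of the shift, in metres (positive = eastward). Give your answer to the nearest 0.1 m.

At φ = -17.9862°, λ = 20.5608°: sin φ = -0.308788, cos φ = 0.951131, sin λ = 0.351201, cos λ = 0.936300.
ΔE = −sin λ·ΔX + cos λ·ΔY = −(0.351201)·(621) + (0.936300)·(600) = 343.68 m.

ΔE = 343.7 m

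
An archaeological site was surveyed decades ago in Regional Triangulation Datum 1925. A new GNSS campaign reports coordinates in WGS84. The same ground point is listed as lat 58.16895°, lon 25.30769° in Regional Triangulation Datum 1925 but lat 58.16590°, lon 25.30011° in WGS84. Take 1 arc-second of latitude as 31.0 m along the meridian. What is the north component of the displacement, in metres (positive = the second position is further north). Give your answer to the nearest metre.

Δφ = 58.16590° − 58.16895° = -0.00305°; Δλ = 25.30011° − 25.30769° = -0.00758°.
1° of latitude = 3600 × 31.00 = 111600 m.
ΔN = Δφ × 111600 = -340.4 m; ΔE = Δλ × 111600 × cos(58.16895°) = -0.00758 × 111600 × 0.527416 = -446.2 m.

ΔN = -340 m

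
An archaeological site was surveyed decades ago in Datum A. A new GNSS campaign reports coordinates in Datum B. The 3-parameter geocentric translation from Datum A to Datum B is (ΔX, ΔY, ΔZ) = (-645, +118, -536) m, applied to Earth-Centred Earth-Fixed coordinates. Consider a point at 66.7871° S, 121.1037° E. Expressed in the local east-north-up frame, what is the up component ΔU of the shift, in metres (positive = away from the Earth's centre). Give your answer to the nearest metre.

ΔU = 664 m

The local up (radial) axis is (cos φ cos λ, cos φ sin λ, sin φ), giving ΔU = 131.330 + 39.823 + 492.609 = 663.76 m.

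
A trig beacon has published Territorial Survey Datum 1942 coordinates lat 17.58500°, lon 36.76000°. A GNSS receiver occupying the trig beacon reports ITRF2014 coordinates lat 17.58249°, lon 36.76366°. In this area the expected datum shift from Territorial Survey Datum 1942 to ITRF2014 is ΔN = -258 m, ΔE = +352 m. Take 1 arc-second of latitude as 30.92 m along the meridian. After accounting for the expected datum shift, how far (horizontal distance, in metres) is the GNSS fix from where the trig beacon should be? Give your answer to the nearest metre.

42 m

Observed coordinate differences: Δφ = -0.00251°, Δλ = +0.00366°.
Converting to metres (1° lat = 111312 m, cos φ = 0.953270): observed ΔN = -279.4 m, observed ΔE = 388.4 m.
Subtracting the expected shift leaves a residual of -279.4 − (-258) = -21.4 m north and 388.4 − (352) = 36.4 m east.
Residual distance = √((-21.4)² + 36.4²) = 42.2 m.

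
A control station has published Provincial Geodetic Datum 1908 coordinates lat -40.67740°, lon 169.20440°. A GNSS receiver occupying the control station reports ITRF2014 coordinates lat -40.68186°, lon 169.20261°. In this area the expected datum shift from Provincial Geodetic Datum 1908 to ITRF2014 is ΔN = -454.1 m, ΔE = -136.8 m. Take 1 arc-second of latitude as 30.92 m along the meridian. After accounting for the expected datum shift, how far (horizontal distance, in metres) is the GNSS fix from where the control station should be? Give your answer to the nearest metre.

45 m

Observed coordinate differences: Δφ = -0.00446°, Δλ = -0.00179°.
Converting to metres (1° lat = 111312 m, cos φ = 0.758391): observed ΔN = -496.5 m, observed ΔE = -151.1 m.
Subtracting the expected shift leaves a residual of -496.5 − (-454.1) = -42.4 m north and -151.1 − (-136.8) = -14.3 m east.
Residual distance = √((-42.4)² + (-14.3)²) = 44.7 m.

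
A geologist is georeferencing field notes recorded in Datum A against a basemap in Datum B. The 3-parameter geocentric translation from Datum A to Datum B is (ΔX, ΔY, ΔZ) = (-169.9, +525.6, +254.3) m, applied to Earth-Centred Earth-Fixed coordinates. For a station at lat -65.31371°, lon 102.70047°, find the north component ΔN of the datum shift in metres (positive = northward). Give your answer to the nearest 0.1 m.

ΔN = 606.0 m

At φ = -65.31371°, λ = 102.70047°: sin φ = -0.908608, cos φ = 0.417650, sin λ = 0.975533, cos λ = -0.219854.
ΔN = −sin φ cos λ·ΔX − sin φ sin λ·ΔY + cos φ·ΔZ = −(-0.908608)(-0.219854)(-169.9) − (-0.908608)(0.975533)(525.6) + (0.417650)(254.3) = 606.03 m.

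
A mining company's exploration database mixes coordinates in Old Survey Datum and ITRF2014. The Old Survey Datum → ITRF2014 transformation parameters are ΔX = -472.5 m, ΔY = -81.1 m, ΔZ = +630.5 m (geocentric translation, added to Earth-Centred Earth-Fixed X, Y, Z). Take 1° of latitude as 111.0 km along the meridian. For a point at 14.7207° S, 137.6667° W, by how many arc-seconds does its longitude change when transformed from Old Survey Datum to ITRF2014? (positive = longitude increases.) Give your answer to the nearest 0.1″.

Δλ = -8.7″

sin φ = -0.254107, cos φ = 0.967176, sin λ = -0.673442, cos λ = -0.739240.
East component: ΔE = −sin λ·ΔX + cos λ·ΔY = −(-0.673442)(-472.5) + (-0.739240)(-81.1) = -258.25 m.
1° of latitude spans 111000 m; at latitude φ, 1° of longitude spans that × cos φ = 107356.5 m, so Δλ = -258.25 / 107356.5 × 3600 = -8.660″.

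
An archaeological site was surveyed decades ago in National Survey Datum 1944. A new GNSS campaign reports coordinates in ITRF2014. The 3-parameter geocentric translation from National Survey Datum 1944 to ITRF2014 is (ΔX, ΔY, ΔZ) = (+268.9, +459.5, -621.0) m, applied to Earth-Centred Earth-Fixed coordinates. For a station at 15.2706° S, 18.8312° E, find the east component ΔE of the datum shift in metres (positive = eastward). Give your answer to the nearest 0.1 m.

At φ = -15.2706°, λ = 18.8312°: sin φ = -0.263378, cos φ = 0.964693, sin λ = 0.322781, cos λ = 0.946474.
ΔE = −sin λ·ΔX + cos λ·ΔY = −(0.322781)·(268.9) + (0.946474)·(459.5) = 348.11 m.

ΔE = 348.1 m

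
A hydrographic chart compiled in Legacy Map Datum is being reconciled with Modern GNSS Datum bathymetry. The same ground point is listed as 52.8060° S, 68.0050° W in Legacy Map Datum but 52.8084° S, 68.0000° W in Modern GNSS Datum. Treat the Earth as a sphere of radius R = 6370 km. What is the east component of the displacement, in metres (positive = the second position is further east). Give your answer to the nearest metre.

ΔE = 336 m

Δφ = -52.8084° − -52.8060° = -0.0024°; Δλ = -68.0000° − -68.0050° = +0.0050°.
1° along a meridian = πR/180 = 111177 m.
ΔN = Δφ × 111177 = -266.8 m; ΔE = Δλ × 111177 × cos(-52.8060°) = +0.0050 × 111177 × 0.604516 = 336.0 m.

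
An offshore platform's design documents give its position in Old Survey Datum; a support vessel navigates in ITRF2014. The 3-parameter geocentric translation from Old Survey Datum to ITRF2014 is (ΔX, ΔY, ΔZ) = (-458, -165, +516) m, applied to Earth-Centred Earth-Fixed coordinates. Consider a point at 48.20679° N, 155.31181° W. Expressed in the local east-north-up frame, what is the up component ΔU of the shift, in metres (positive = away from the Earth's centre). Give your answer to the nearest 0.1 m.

At φ = 48.20679°, λ = -155.31181°: sin φ = 0.745555, cos φ = 0.666444, sin λ = -0.417680, cos λ = -0.908594.
ΔU = cos φ cos λ·ΔX + cos φ sin λ·ΔY + sin φ·ΔZ = (0.666444)(-0.908594)(-458) + (0.666444)(-0.417680)(-165) + (0.745555)(516) = 707.97 m.

ΔU = 708.0 m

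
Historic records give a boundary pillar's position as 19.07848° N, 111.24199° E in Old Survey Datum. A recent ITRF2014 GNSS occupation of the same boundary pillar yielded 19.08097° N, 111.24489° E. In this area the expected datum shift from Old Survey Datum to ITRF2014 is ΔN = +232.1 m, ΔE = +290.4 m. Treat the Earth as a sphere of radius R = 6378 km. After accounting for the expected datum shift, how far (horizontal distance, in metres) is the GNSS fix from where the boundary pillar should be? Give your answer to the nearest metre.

Observed coordinate differences: Δφ = +0.00249°, Δλ = +0.00290°.
Converting to metres (1° lat = 111317 m, cos φ = 0.945072): observed ΔN = 277.2 m, observed ΔE = 305.1 m.
Subtracting the expected shift leaves a residual of 277.2 − (232.1) = 45.1 m north and 305.1 − (290.4) = 14.7 m east.
Residual distance = √(45.1² + 14.7²) = 47.4 m.

47 m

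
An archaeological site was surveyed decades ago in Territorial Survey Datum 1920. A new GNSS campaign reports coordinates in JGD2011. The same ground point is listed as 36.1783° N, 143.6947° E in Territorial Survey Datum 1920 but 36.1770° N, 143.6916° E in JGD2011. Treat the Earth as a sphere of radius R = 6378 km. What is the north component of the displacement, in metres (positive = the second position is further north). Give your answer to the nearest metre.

ΔN = -145 m

Δφ = 36.1770° − 36.1783° = -0.0013°; Δλ = 143.6916° − 143.6947° = -0.0031°.
1° along a meridian = πR/180 = 111317 m.
ΔN = Δφ × 111317 = -144.7 m; ΔE = Δλ × 111317 × cos(36.1783°) = -0.0031 × 111317 × 0.807184 = -278.5 m.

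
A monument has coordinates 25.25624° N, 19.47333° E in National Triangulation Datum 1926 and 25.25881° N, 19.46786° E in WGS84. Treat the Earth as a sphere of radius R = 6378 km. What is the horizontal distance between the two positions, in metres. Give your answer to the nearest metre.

Δφ = 25.25881° − 25.25624° = +0.00257°; Δλ = 19.46786° − 19.47333° = -0.00547°.
1° along a meridian = πR/180 = 111317 m.
ΔN = Δφ × 111317 = 286.1 m; ΔE = Δλ × 111317 × cos(25.25624°) = -0.00547 × 111317 × 0.904409 = -550.7 m.
Distance = √(ΔE² + ΔN²) = √((-550.7)² + 286.1²) = 620.6 m.

621 m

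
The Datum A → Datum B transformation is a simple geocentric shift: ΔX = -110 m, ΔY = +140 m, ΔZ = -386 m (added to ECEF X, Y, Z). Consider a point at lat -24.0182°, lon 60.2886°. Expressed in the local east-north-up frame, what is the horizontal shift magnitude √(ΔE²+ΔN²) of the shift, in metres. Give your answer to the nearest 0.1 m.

364.7 m

The local east axis at (φ, λ) is (−sin λ, cos λ, 0), so ΔE = −sin(60.2886°)·(-110) + cos(60.2886°)·140 = 164.93 m.
The local north axis is (−sin φ cos λ, −sin φ sin λ, cos φ), giving ΔN = -22.191 + 49.492 − 352.579 = -325.28 m.
Horizontal magnitude = √(ΔE² + ΔN²) = √(164.93² + (-325.28)²) = 364.70 m.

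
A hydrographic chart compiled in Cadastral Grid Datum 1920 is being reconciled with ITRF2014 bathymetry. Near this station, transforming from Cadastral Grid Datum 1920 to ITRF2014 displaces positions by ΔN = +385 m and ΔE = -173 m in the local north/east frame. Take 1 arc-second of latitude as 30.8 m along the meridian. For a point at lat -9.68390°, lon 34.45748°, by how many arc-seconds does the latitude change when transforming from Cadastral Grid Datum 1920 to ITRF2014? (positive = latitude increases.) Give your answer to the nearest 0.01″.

1″ of latitude = 30.80 m, so Δφ = 385.0 / 30.80 = 12.500″.

Δφ = 12.50″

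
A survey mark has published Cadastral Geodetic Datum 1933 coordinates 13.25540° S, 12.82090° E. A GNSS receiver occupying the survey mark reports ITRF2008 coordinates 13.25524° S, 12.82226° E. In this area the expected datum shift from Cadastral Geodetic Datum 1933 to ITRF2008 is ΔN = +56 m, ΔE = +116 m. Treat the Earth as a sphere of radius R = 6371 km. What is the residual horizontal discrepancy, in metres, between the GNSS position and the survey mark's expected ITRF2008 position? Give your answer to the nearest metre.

Observed coordinate differences: Δφ = +0.00016°, Δλ = +0.00136°.
Converting to metres (1° lat = 111195 m, cos φ = 0.973358): observed ΔN = 17.8 m, observed ΔE = 147.2 m.
Subtracting the expected shift leaves a residual of 17.8 − (56) = -38.2 m north and 147.2 − (116) = 31.2 m east.
Residual distance = √((-38.2)² + 31.2²) = 49.3 m.

49 m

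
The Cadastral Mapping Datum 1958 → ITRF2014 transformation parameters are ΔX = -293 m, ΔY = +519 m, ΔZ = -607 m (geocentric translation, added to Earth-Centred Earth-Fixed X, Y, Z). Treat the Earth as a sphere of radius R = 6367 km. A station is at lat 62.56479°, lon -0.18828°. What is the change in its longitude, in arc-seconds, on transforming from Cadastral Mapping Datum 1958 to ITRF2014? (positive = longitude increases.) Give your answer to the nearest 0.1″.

Δλ = 36.4″

sin φ = 0.887532, cos φ = 0.460745, sin λ = -0.003286, cos λ = 0.999995.
East component: ΔE = −sin λ·ΔX + cos λ·ΔY = −(-0.003286)(-293) + (0.999995)(519) = 518.03 m.
1° of latitude spans πR/180 = 111125 m; at latitude φ, 1° of longitude spans that × cos φ = 51200.4 m, so Δλ = 518.03 / 51200.4 × 3600 = 36.424″.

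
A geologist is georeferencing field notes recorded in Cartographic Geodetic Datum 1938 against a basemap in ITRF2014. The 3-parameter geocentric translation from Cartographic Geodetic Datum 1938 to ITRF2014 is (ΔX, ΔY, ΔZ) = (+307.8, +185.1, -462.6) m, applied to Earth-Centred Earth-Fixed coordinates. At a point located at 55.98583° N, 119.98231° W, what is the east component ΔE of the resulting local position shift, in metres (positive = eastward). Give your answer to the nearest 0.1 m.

The local east axis at (φ, λ) is (−sin λ, cos λ, 0), so ΔE = −sin(-119.98231°)·307.8 + cos(-119.98231°)·185.1 = 174.11 m.

ΔE = 174.1 m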